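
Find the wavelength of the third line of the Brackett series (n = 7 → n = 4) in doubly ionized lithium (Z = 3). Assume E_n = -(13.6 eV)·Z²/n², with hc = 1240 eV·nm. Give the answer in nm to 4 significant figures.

240.7 nm

The Brackett series terminates on n_f = 4; the third line has n_i = 4+3 = 7.
ΔE = 122.4 × (1/4² − 1/7²) = 5.152 eV.
λ = 1240 / 5.152 = 240.7 nm.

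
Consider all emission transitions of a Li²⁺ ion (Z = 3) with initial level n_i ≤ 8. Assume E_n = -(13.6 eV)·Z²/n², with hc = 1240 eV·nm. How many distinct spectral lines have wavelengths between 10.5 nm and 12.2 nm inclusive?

Enumerate all n_i → n_f pairs with 1 ≤ n_f < n_i ≤ 8 and compute λ = 1240 / [13.6·9·(1/n_f² − 1/n_i²)].
Lines falling in [10.5, 12.2] nm: 5→1 (10.55 nm), 4→1 (10.81 nm), 3→1 (11.40 nm).

3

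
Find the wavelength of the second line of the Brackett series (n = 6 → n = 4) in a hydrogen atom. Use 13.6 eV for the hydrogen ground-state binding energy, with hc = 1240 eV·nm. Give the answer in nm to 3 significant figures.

2630 nm

The Brackett series terminates on n_f = 4; the second line has n_i = 4+2 = 6.
ΔE = 13.60 × (1/4² − 1/6²) = 0.4722 eV.
λ = 1240 / 0.4722 = 2630 nm.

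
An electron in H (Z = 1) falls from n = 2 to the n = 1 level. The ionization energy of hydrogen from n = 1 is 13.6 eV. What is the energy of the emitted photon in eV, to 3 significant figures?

10.2 eV

E_2 = −13.60/4 = −3.400 eV and E_1 = −13.60/1 = −13.60 eV.
The photon energy is |E_2 − E_1| = 10.2 eV.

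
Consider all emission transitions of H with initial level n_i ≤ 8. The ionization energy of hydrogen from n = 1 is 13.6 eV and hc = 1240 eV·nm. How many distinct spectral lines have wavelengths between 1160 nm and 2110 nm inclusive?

Enumerate all n_i → n_f pairs with 1 ≤ n_f < n_i ≤ 8 and compute λ = 1240 / [13.6·1·(1/n_f² − 1/n_i²)].
Lines falling in [1160, 2110] nm: 5→3 (1282 nm), 4→3 (1876 nm), 8→4 (1945 nm).

3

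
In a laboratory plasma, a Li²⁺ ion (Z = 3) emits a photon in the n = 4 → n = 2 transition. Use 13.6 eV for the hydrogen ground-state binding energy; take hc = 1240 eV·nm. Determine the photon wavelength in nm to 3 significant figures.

54.0 nm

For Z = 3 the level energies scale as Z², so the effective Rydberg energy is 13.6 × 9 = 122.4 eV.
ΔE = 122.4 × (1/2² − 1/4²) = 122.4 × 0.1875 = 22.95 eV.
λ = hc/ΔE = 1240 / 22.95 = 54.0 nm.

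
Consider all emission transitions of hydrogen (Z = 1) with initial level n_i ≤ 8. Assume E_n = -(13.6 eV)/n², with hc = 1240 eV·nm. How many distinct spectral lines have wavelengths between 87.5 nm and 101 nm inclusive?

Enumerate all n_i → n_f pairs with 1 ≤ n_f < n_i ≤ 8 and compute λ = 1240 / [13.6·1·(1/n_f² − 1/n_i²)].
Lines falling in [87.5, 101] nm: 8→1 (92.62 nm), 7→1 (93.08 nm), 6→1 (93.78 nm), 5→1 (94.98 nm), 4→1 (97.25 nm).

5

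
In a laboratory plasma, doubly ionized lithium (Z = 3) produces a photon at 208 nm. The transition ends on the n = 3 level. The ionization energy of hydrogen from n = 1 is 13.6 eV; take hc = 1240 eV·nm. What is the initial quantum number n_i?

The photon energy is ΔE = hc/λ = 1240 / 208 = 5.962 eV.
With Z = 3, ΔE = 122.4 × (1/n_f² − 1/n_i²), so 1/n_f² − 1/n_i² = 0.04871.
With n_f = 3: 1/n_i² = 1/9 − 0.04871 = 0.06241, so n_i ≈ 4.00.

n_i = 4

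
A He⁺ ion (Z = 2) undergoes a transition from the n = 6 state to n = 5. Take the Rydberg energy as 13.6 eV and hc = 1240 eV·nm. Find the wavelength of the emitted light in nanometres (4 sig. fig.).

For Z = 2 the level energies scale as Z², so the effective Rydberg energy is 13.6 × 4 = 54.40 eV.
ΔE = 54.40 × (1/5² − 1/6²) = 54.40 × 0.01222 = 0.6649 eV.
λ = hc/ΔE = 1240 / 0.6649 = 1865 nm.

1865 nm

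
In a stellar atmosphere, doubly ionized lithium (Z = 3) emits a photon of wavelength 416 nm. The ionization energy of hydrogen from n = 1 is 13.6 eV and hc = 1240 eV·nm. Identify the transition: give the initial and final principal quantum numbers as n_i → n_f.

n_i = 8, n_f = 5

The photon energy is ΔE = hc/λ = 1240 / 416 = 2.981 eV.
With Z = 3, ΔE = 122.4 × (1/n_f² − 1/n_i²), so 1/n_f² − 1/n_i² = 0.02435.
Trying n_f = 5 gives 1/n_i² = 0.01565, i.e. n_i ≈ 8; this pair matches.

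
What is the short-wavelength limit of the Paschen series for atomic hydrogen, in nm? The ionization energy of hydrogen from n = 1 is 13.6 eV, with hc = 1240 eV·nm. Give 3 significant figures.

The Paschen series has lower level n_f = 3; the series limit corresponds to n_i → ∞.
ΔE_max = 13.6 × 1 / 3² = 1.511 eV.
λ_min = 1240 / 1.511 = 821 nm.

821 nm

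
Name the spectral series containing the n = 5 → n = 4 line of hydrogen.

The series is set by the lower level: n_f = 4 is the Brackett series.

Brackett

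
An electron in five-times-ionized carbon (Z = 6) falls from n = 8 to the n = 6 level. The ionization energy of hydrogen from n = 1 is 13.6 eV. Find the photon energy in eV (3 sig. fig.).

The Bohr energies scale as Z², so for Z = 6: E_n = −489.6/n² eV.
E_8 = −489.6/64 = −7.650 eV and E_6 = −489.6/36 = −13.60 eV.
The photon energy is |E_8 − E_6| = 5.95 eV.

5.95 eV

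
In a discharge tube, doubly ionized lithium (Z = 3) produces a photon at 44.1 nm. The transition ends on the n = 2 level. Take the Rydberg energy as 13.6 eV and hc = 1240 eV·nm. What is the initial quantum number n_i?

n_i = 7

The photon energy is ΔE = hc/λ = 1240 / 44.1 = 28.12 eV.
With Z = 3, ΔE = 122.4 × (1/n_f² − 1/n_i²), so 1/n_f² − 1/n_i² = 0.2297.
With n_f = 2: 1/n_i² = 1/4 − 0.2297 = 0.02028, so n_i ≈ 7.02.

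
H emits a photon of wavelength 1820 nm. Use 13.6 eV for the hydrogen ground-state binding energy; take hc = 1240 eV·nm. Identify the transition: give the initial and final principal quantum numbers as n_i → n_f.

The photon energy is ΔE = hc/λ = 1240 / 1820 = 0.6813 eV.
With Z = 1, ΔE = 13.60 × (1/n_f² − 1/n_i²), so 1/n_f² − 1/n_i² = 0.05010.
Trying n_f = 4 gives 1/n_i² = 0.01240, i.e. n_i ≈ 9; this pair matches.

n_i = 9, n_f = 4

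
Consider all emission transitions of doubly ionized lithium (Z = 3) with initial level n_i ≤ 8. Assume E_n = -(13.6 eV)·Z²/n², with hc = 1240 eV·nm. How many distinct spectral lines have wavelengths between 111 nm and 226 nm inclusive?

Enumerate all n_i → n_f pairs with 1 ≤ n_f < n_i ≤ 8 and compute λ = 1240 / [13.6·9·(1/n_f² − 1/n_i²)].
Lines falling in [111, 226] nm: 7→3 (111.7 nm), 6→3 (121.6 nm), 5→3 (142.5 nm), 4→3 (208.4 nm), 8→4 (216.1 nm).

5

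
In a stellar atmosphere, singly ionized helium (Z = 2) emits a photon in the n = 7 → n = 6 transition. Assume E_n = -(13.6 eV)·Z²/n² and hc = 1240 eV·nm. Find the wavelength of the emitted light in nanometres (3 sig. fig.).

For Z = 2 the level energies scale as Z², so the effective Rydberg energy is 13.6 × 4 = 54.40 eV.
ΔE = 54.40 × (1/6² − 1/7²) = 54.40 × 0.007370 = 0.4009 eV.
λ = hc/ΔE = 1240 / 0.4009 = 3090 nm.

3090 nm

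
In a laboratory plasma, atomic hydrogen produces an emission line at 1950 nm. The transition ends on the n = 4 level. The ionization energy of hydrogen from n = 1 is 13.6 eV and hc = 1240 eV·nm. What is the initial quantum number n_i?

The photon energy is ΔE = hc/λ = 1240 / 1950 = 0.6359 eV.
With Z = 1, ΔE = 13.60 × (1/n_f² − 1/n_i²), so 1/n_f² − 1/n_i² = 0.04676.
With n_f = 4: 1/n_i² = 1/16 − 0.04676 = 0.01574, so n_i ≈ 7.97.

n_i = 8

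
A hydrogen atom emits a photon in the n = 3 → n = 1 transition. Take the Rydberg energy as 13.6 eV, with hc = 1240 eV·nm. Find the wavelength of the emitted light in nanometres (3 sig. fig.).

ΔE = 13.60 × (1/1² − 1/3²) = 13.60 × 0.8889 = 12.09 eV.
λ = hc/ΔE = 1240 / 12.09 = 103 nm.

103 nm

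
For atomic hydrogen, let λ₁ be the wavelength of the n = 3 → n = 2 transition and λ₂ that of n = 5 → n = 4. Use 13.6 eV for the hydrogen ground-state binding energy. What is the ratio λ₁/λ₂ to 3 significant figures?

λ ∝ 1/ΔE ∝ 1/(1/n_f² − 1/n_i²), and the Z² and hc factors cancel in the ratio.
λ₁/λ₂ = (1/4² − 1/5²)/(1/2² − 1/3²) = 0.02250/0.1389 = 0.162.

0.162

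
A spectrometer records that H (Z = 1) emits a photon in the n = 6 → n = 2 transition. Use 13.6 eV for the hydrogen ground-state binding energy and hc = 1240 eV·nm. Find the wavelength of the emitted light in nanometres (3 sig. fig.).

410 nm

ΔE = 13.60 × (1/2² − 1/6²) = 13.60 × 0.2222 = 3.022 eV.
λ = hc/ΔE = 1240 / 3.022 = 410 nm.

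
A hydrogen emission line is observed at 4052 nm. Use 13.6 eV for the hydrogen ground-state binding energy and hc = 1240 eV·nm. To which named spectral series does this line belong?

ΔE = 1240/4052 = 0.3060 eV.
This matches 13.6 × (1/4² − 1/5²), so n_f = 4: the Brackett series.

Brackett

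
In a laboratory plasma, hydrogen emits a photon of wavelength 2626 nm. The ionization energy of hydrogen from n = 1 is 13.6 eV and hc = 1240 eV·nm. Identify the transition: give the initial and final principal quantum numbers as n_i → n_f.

The photon energy is ΔE = hc/λ = 1240 / 2626 = 0.4722 eV.
With Z = 1, ΔE = 13.60 × (1/n_f² − 1/n_i²), so 1/n_f² − 1/n_i² = 0.03472.
Trying n_f = 4 gives 1/n_i² = 0.02778, i.e. n_i ≈ 6; this pair matches.

n_i = 6, n_f = 4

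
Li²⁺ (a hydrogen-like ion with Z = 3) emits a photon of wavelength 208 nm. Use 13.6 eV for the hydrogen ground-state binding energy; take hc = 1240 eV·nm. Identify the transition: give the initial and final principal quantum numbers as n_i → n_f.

The photon energy is ΔE = hc/λ = 1240 / 208 = 5.962 eV.
With Z = 3, ΔE = 122.4 × (1/n_f² − 1/n_i²), so 1/n_f² − 1/n_i² = 0.04871.
Trying n_f = 3 gives 1/n_i² = 0.06241, i.e. n_i ≈ 4; this pair matches.

n_i = 4, n_f = 3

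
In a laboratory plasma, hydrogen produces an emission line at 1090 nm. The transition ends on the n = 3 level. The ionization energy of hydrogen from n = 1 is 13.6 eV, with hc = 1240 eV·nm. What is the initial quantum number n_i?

The photon energy is ΔE = hc/λ = 1240 / 1090 = 1.138 eV.
With Z = 1, ΔE = 13.60 × (1/n_f² − 1/n_i²), so 1/n_f² − 1/n_i² = 0.08365.
With n_f = 3: 1/n_i² = 1/9 − 0.08365 = 0.02746, so n_i ≈ 6.03.

n_i = 6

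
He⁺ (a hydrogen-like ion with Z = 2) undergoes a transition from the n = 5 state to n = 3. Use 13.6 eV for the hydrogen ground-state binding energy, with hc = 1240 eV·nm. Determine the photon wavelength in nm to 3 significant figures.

321 nm

For Z = 2 the level energies scale as Z², so the effective Rydberg energy is 13.6 × 4 = 54.40 eV.
ΔE = 54.40 × (1/3² − 1/5²) = 54.40 × 0.07111 = 3.868 eV.
λ = hc/ΔE = 1240 / 3.868 = 321 nm.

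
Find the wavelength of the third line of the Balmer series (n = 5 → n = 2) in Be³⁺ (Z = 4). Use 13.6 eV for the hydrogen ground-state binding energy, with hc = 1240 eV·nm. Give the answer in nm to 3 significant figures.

27.1 nm

The Balmer series terminates on n_f = 2; the third line has n_i = 2+3 = 5.
ΔE = 217.6 × (1/2² − 1/5²) = 45.70 eV.
λ = 1240 / 45.70 = 27.1 nm.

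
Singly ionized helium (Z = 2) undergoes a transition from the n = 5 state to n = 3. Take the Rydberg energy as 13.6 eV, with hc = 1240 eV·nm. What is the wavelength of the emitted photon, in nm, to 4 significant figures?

For Z = 2 the level energies scale as Z², so the effective Rydberg energy is 13.6 × 4 = 54.40 eV.
ΔE = 54.40 × (1/3² − 1/5²) = 54.40 × 0.07111 = 3.868 eV.
λ = hc/ΔE = 1240 / 3.868 = 320.5 nm.

320.5 nm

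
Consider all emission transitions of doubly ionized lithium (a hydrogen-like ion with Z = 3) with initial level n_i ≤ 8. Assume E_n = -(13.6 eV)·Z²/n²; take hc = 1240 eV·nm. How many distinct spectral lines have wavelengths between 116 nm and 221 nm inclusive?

4

Enumerate all n_i → n_f pairs with 1 ≤ n_f < n_i ≤ 8 and compute λ = 1240 / [13.6·9·(1/n_f² − 1/n_i²)].
Lines falling in [116, 221] nm: 6→3 (121.6 nm), 5→3 (142.5 nm), 4→3 (208.4 nm), 8→4 (216.1 nm).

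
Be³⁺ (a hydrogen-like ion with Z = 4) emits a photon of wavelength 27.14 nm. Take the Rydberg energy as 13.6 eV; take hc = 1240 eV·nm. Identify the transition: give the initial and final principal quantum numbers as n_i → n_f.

The photon energy is ΔE = hc/λ = 1240 / 27.14 = 45.69 eV.
With Z = 4, ΔE = 217.6 × (1/n_f² − 1/n_i²), so 1/n_f² − 1/n_i² = 0.2100.
Trying n_f = 2 gives 1/n_i² = 0.04003, i.e. n_i ≈ 5; this pair matches.

n_i = 5, n_f = 2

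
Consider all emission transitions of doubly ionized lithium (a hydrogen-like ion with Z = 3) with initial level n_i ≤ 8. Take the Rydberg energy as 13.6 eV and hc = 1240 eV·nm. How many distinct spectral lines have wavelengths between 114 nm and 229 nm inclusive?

Enumerate all n_i → n_f pairs with 1 ≤ n_f < n_i ≤ 8 and compute λ = 1240 / [13.6·9·(1/n_f² − 1/n_i²)].
Lines falling in [114, 229] nm: 6→3 (121.6 nm), 5→3 (142.5 nm), 4→3 (208.4 nm), 8→4 (216.1 nm).

4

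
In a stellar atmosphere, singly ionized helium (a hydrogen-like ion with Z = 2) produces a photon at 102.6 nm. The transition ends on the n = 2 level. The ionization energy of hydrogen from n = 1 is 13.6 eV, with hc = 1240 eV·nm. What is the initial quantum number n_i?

n_i = 6

The photon energy is ΔE = hc/λ = 1240 / 102.6 = 12.09 eV.
With Z = 2, ΔE = 54.40 × (1/n_f² − 1/n_i²), so 1/n_f² − 1/n_i² = 0.2222.
With n_f = 2: 1/n_i² = 1/4 − 0.2222 = 0.02784, so n_i ≈ 5.99.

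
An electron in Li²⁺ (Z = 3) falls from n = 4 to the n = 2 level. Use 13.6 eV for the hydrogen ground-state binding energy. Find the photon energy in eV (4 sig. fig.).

The Bohr energies scale as Z², so for Z = 3: E_n = −122.4/n² eV.
E_4 = −122.4/16 = −7.650 eV and E_2 = −122.4/4 = −30.60 eV.
The photon energy is |E_4 − E_2| = 22.95 eV.

22.95 eV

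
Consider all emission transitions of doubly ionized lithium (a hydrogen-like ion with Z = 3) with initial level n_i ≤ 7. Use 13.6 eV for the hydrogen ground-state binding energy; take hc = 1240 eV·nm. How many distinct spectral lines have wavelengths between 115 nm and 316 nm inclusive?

5

Enumerate all n_i → n_f pairs with 1 ≤ n_f < n_i ≤ 7 and compute λ = 1240 / [13.6·9·(1/n_f² − 1/n_i²)].
Lines falling in [115, 316] nm: 6→3 (121.6 nm), 5→3 (142.5 nm), 4→3 (208.4 nm), 7→4 (240.7 nm), 6→4 (291.8 nm).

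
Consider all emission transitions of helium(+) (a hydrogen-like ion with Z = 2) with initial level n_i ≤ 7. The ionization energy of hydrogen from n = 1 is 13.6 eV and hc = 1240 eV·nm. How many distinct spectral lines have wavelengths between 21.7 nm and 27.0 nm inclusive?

Enumerate all n_i → n_f pairs with 1 ≤ n_f < n_i ≤ 7 and compute λ = 1240 / [13.6·4·(1/n_f² − 1/n_i²)].
Lines falling in [21.7, 27.0] nm: 7→1 (23.27 nm), 6→1 (23.45 nm), 5→1 (23.74 nm), 4→1 (24.31 nm), 3→1 (25.64 nm).

5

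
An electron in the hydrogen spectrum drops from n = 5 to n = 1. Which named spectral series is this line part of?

The series is set by the lower level: n_f = 1 is the Lyman series.

Lyman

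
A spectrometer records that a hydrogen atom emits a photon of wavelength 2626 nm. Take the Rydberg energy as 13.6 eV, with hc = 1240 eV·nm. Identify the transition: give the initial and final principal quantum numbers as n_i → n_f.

The photon energy is ΔE = hc/λ = 1240 / 2626 = 0.4722 eV.
With Z = 1, ΔE = 13.60 × (1/n_f² − 1/n_i²), so 1/n_f² − 1/n_i² = 0.03472.
Trying n_f = 4 gives 1/n_i² = 0.02778, i.e. n_i ≈ 6; this pair matches.

n_i = 6, n_f = 4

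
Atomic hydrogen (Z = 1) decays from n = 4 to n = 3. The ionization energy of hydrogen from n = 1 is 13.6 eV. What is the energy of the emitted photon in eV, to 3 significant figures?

E_4 = −13.60/16 = −0.8500 eV and E_3 = −13.60/9 = −1.511 eV.
The photon energy is |E_4 − E_3| = 0.661 eV.

0.661 eV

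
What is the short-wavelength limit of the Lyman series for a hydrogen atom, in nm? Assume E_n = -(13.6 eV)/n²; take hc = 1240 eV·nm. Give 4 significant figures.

91.18 nm

The Lyman series has lower level n_f = 1; the series limit corresponds to n_i → ∞.
ΔE_max = 13.6 × 1 / 1² = 13.60 eV.
λ_min = 1240 / 13.60 = 91.18 nm.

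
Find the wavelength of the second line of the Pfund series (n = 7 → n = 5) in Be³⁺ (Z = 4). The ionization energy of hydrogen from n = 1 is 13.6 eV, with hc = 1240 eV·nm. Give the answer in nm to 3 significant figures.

291 nm

The Pfund series terminates on n_f = 5; the second line has n_i = 5+2 = 7.
ΔE = 217.6 × (1/5² − 1/7²) = 4.263 eV.
λ = 1240 / 4.263 = 291 nm.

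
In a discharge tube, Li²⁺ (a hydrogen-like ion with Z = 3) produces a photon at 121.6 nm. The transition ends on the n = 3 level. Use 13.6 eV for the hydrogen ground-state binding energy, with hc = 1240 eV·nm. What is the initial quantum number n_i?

n_i = 6

The photon energy is ΔE = hc/λ = 1240 / 121.6 = 10.20 eV.
With Z = 3, ΔE = 122.4 × (1/n_f² − 1/n_i²), so 1/n_f² − 1/n_i² = 0.08331.
With n_f = 3: 1/n_i² = 1/9 − 0.08331 = 0.02780, so n_i ≈ 6.00.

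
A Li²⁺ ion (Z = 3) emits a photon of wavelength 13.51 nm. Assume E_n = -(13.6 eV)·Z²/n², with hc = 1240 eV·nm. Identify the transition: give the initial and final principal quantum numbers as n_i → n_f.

n_i = 2, n_f = 1

The photon energy is ΔE = hc/λ = 1240 / 13.51 = 91.78 eV.
With Z = 3, ΔE = 122.4 × (1/n_f² − 1/n_i²), so 1/n_f² − 1/n_i² = 0.7499.
Trying n_f = 1 gives 1/n_i² = 0.2501, i.e. n_i ≈ 2; this pair matches.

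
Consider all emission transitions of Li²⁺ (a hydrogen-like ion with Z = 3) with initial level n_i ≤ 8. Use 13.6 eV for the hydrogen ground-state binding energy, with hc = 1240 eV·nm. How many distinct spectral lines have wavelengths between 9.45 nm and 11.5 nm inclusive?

6

Enumerate all n_i → n_f pairs with 1 ≤ n_f < n_i ≤ 8 and compute λ = 1240 / [13.6·9·(1/n_f² − 1/n_i²)].
Lines falling in [9.45, 11.5] nm: 8→1 (10.29 nm), 7→1 (10.34 nm), 6→1 (10.42 nm), 5→1 (10.55 nm), 4→1 (10.81 nm), 3→1 (11.40 nm).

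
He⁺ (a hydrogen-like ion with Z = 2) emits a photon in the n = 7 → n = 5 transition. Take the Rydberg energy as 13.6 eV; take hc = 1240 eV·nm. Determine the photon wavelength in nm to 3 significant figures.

1160 nm

For Z = 2 the level energies scale as Z², so the effective Rydberg energy is 13.6 × 4 = 54.40 eV.
ΔE = 54.40 × (1/5² − 1/7²) = 54.40 × 0.01959 = 1.066 eV.
λ = hc/ΔE = 1240 / 1.066 = 1160 nm.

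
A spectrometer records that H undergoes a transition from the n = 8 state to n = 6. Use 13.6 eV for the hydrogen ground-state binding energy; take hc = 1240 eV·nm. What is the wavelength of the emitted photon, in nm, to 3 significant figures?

7500 nm

ΔE = 13.60 × (1/6² − 1/8²) = 13.60 × 0.01215 = 0.1653 eV.
λ = hc/ΔE = 1240 / 0.1653 = 7500 nm.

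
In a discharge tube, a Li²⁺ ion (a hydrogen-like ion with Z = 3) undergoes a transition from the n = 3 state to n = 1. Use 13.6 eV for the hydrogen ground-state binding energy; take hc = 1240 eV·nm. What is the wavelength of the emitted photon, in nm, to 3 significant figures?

For Z = 3 the level energies scale as Z², so the effective Rydberg energy is 13.6 × 9 = 122.4 eV.
ΔE = 122.4 × (1/1² − 1/3²) = 122.4 × 0.8889 = 108.8 eV.
λ = hc/ΔE = 1240 / 108.8 = 11.4 nm.

11.4 nm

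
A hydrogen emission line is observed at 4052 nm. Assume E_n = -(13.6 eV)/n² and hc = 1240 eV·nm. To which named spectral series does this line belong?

Brackett

ΔE = 1240/4052 = 0.3060 eV.
This matches 13.6 × (1/4² − 1/5²), so n_f = 4: the Brackett series.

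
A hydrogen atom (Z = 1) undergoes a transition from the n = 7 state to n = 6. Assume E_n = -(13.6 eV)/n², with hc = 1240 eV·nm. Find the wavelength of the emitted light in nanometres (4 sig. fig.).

12370 nm

ΔE = 13.60 × (1/6² − 1/7²) = 13.60 × 0.007370 = 0.1002 eV.
λ = hc/ΔE = 1240 / 0.1002 = 12370 nm.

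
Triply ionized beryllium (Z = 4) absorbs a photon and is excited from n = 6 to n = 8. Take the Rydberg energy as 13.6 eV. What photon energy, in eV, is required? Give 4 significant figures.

2.644 eV

The Bohr energies scale as Z², so for Z = 4: E_n = −217.6/n² eV.
E_8 = −217.6/64 = −3.400 eV and E_6 = −217.6/36 = −6.044 eV.
The photon energy is |E_8 − E_6| = 2.644 eV.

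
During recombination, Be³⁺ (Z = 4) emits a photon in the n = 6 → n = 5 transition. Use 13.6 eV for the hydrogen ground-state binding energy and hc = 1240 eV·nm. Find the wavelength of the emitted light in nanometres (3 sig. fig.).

For Z = 4 the level energies scale as Z², so the effective Rydberg energy is 13.6 × 16 = 217.6 eV.
ΔE = 217.6 × (1/5² − 1/6²) = 217.6 × 0.01222 = 2.660 eV.
λ = hc/ΔE = 1240 / 2.660 = 466 nm.

466 nm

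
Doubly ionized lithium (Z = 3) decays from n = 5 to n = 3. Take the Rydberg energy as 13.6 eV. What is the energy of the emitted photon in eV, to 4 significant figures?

The Bohr energies scale as Z², so for Z = 3: E_n = −122.4/n² eV.
E_5 = −122.4/25 = −4.896 eV and E_3 = −122.4/9 = −13.60 eV.
The photon energy is |E_5 − E_3| = 8.704 eV.

8.704 eV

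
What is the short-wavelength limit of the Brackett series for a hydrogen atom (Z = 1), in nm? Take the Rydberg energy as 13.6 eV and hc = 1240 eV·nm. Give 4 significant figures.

The Brackett series has lower level n_f = 4; the series limit corresponds to n_i → ∞.
ΔE_max = 13.6 × 1 / 4² = 0.8500 eV.
λ_min = 1240 / 0.8500 = 1459 nm.

1459 nm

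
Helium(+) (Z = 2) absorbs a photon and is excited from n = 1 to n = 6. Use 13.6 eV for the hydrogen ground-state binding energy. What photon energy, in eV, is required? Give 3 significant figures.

The Bohr energies scale as Z², so for Z = 2: E_n = −54.40/n² eV.
E_6 = −54.40/36 = −1.511 eV and E_1 = −54.40/1 = −54.40 eV.
The photon energy is |E_6 − E_1| = 52.9 eV.

52.9 eV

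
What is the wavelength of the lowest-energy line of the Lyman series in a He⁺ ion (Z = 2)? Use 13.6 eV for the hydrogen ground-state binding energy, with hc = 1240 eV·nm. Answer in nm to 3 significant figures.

The Lyman series terminates on n_f = 1; the first line has n_i = 1+1 = 2.
ΔE = 54.40 × (1/1² − 1/2²) = 40.80 eV.
λ = 1240 / 40.80 = 30.4 nm.

30.4 nm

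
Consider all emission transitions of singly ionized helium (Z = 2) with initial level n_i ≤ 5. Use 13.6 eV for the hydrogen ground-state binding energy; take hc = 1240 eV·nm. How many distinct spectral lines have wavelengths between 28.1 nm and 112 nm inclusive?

Enumerate all n_i → n_f pairs with 1 ≤ n_f < n_i ≤ 5 and compute λ = 1240 / [13.6·4·(1/n_f² − 1/n_i²)].
Lines falling in [28.1, 112] nm: 2→1 (30.39 nm), 5→2 (108.5 nm).

2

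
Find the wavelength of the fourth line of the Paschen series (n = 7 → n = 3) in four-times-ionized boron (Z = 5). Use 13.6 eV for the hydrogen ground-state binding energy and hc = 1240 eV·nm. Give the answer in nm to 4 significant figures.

The Paschen series terminates on n_f = 3; the fourth line has n_i = 3+4 = 7.
ΔE = 340.0 × (1/3² − 1/7²) = 30.84 eV.
λ = 1240 / 30.84 = 40.21 nm.

40.21 nm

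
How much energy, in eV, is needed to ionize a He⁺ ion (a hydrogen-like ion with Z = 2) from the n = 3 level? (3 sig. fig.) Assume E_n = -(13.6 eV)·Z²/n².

E_n = −13.6 Z²/n² = −54.40/n² eV for Z = 2.
E_3 = −54.40/9 = −6.04 eV, so ionization (to E = 0) requires 6.04 eV.

6.04 eV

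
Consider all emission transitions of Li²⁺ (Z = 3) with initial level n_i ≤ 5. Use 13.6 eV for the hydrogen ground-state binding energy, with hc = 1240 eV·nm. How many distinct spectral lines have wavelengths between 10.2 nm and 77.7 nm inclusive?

Enumerate all n_i → n_f pairs with 1 ≤ n_f < n_i ≤ 5 and compute λ = 1240 / [13.6·9·(1/n_f² − 1/n_i²)].
Lines falling in [10.2, 77.7] nm: 5→1 (10.55 nm), 4→1 (10.81 nm), 3→1 (11.40 nm), 2→1 (13.51 nm), 5→2 (48.24 nm), 4→2 (54.03 nm), 3→2 (72.94 nm).

7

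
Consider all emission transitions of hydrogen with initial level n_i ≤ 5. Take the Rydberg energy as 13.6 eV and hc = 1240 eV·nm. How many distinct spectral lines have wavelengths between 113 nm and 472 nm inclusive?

2

Enumerate all n_i → n_f pairs with 1 ≤ n_f < n_i ≤ 5 and compute λ = 1240 / [13.6·1·(1/n_f² − 1/n_i²)].
Lines falling in [113, 472] nm: 2→1 (121.6 nm), 5→2 (434.2 nm).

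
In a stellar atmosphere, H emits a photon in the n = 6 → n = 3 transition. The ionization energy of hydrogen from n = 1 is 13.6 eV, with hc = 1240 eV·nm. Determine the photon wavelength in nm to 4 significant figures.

ΔE = 13.60 × (1/3² − 1/6²) = 13.60 × 0.08333 = 1.133 eV.
λ = hc/ΔE = 1240 / 1.133 = 1094 nm.

1094 nm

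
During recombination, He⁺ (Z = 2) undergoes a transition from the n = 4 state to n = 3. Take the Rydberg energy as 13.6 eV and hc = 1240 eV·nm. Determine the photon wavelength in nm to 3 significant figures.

469 nm

For Z = 2 the level energies scale as Z², so the effective Rydberg energy is 13.6 × 4 = 54.40 eV.
ΔE = 54.40 × (1/3² − 1/4²) = 54.40 × 0.04861 = 2.644 eV.
λ = hc/ΔE = 1240 / 2.644 = 469 nm.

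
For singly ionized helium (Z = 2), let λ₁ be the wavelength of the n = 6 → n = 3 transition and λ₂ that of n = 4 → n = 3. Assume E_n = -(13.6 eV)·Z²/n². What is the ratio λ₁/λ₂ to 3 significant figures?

λ ∝ 1/ΔE ∝ 1/(1/n_f² − 1/n_i²), and the Z² and hc factors cancel in the ratio.
λ₁/λ₂ = (1/3² − 1/4²)/(1/3² − 1/6²) = 0.04861/0.08333 = 0.583.

0.583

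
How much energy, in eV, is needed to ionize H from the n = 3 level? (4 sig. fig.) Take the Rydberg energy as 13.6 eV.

E_3 = −13.60/9 = −1.511 eV, so ionization (to E = 0) requires 1.511 eV.

1.511 eV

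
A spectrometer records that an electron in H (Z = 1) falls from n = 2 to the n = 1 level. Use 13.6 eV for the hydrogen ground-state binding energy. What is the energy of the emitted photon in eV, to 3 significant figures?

E_2 = −13.60/4 = −3.400 eV and E_1 = −13.60/1 = −13.60 eV.
The photon energy is |E_2 − E_1| = 10.2 eV.

10.2 eV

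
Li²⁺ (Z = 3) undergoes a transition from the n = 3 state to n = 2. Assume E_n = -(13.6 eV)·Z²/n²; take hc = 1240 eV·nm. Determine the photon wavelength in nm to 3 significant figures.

72.9 nm

For Z = 3 the level energies scale as Z², so the effective Rydberg energy is 13.6 × 9 = 122.4 eV.
ΔE = 122.4 × (1/2² − 1/3²) = 122.4 × 0.1389 = 17.00 eV.
λ = hc/ΔE = 1240 / 17.00 = 72.9 nm.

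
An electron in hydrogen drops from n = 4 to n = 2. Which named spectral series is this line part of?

Balmer

The series is set by the lower level: n_f = 2 is the Balmer series.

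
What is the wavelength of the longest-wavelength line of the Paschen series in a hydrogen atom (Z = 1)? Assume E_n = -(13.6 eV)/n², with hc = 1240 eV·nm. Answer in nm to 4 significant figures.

1876 nm

The Paschen series terminates on n_f = 3; the first line has n_i = 3+1 = 4.
ΔE = 13.60 × (1/3² − 1/4²) = 0.6611 eV.
λ = 1240 / 0.6611 = 1876 nm.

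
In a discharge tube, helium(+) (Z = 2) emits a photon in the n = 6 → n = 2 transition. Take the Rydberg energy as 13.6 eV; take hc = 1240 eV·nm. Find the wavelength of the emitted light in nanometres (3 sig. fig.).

103 nm

For Z = 2 the level energies scale as Z², so the effective Rydberg energy is 13.6 × 4 = 54.40 eV.
ΔE = 54.40 × (1/2² − 1/6²) = 54.40 × 0.2222 = 12.09 eV.
λ = hc/ΔE = 1240 / 12.09 = 103 nm.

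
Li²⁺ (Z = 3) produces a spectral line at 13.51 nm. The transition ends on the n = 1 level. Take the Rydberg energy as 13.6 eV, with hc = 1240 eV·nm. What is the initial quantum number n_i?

The photon energy is ΔE = hc/λ = 1240 / 13.51 = 91.78 eV.
With Z = 3, ΔE = 122.4 × (1/n_f² − 1/n_i²), so 1/n_f² − 1/n_i² = 0.7499.
With n_f = 1: 1/n_i² = 1/1 − 0.7499 = 0.2501, so n_i ≈ 2.00.

n_i = 2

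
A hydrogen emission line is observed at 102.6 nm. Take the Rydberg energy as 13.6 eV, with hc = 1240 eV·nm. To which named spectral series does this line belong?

ΔE = 1240/102.6 = 12.09 eV.
This matches 13.6 × (1/1² − 1/3²), so n_f = 1: the Lyman series.

Lyman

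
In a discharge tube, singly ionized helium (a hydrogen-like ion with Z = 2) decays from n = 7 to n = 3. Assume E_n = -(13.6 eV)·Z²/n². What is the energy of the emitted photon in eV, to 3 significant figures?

4.93 eV

The Bohr energies scale as Z², so for Z = 2: E_n = −54.40/n² eV.
E_7 = −54.40/49 = −1.110 eV and E_3 = −54.40/9 = −6.044 eV.
The photon energy is |E_7 − E_3| = 4.93 eV.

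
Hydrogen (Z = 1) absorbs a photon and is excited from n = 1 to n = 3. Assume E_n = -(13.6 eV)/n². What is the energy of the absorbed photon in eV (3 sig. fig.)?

E_3 = −13.60/9 = −1.511 eV and E_1 = −13.60/1 = −13.60 eV.
The photon energy is |E_3 − E_1| = 12.1 eV.

12.1 eV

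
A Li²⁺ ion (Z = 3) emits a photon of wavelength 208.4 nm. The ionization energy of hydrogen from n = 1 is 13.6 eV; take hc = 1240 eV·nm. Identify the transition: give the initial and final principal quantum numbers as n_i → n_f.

n_i = 4, n_f = 3

The photon energy is ΔE = hc/λ = 1240 / 208.4 = 5.950 eV.
With Z = 3, ΔE = 122.4 × (1/n_f² − 1/n_i²), so 1/n_f² − 1/n_i² = 0.04861.
Trying n_f = 3 gives 1/n_i² = 0.06250, i.e. n_i ≈ 4; this pair matches.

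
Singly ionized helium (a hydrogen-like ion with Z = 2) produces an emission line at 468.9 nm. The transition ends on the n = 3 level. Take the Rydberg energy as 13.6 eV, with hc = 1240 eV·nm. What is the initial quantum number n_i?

The photon energy is ΔE = hc/λ = 1240 / 468.9 = 2.644 eV.
With Z = 2, ΔE = 54.40 × (1/n_f² − 1/n_i²), so 1/n_f² − 1/n_i² = 0.04861.
With n_f = 3: 1/n_i² = 1/9 − 0.04861 = 0.06250, so n_i ≈ 4.00.

n_i = 4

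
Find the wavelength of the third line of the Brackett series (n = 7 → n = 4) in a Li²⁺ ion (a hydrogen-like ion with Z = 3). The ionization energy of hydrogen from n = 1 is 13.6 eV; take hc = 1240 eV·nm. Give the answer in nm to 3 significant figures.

The Brackett series terminates on n_f = 4; the third line has n_i = 4+3 = 7.
ΔE = 122.4 × (1/4² − 1/7²) = 5.152 eV.
λ = 1240 / 5.152 = 241 nm.

241 nm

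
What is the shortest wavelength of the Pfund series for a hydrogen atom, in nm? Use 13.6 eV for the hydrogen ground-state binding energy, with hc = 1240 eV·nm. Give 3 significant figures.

2280 nm

The Pfund series has lower level n_f = 5; the series limit corresponds to n_i → ∞.
ΔE_max = 13.6 × 1 / 5² = 0.5440 eV.
λ_min = 1240 / 0.5440 = 2280 nm.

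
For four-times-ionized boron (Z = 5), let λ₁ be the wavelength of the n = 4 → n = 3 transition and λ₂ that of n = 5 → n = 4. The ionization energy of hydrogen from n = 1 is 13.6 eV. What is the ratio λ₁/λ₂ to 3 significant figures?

λ ∝ 1/ΔE ∝ 1/(1/n_f² − 1/n_i²), and the Z² and hc factors cancel in the ratio.
λ₁/λ₂ = (1/4² − 1/5²)/(1/3² − 1/4²) = 0.02250/0.04861 = 0.463.

0.463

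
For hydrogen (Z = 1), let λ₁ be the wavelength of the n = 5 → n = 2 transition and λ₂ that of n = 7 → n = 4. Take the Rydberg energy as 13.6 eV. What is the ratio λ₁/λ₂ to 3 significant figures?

0.200

λ ∝ 1/ΔE ∝ 1/(1/n_f² − 1/n_i²), and the Z² and hc factors cancel in the ratio.
λ₁/λ₂ = (1/4² − 1/7²)/(1/2² − 1/5²) = 0.04209/0.2100 = 0.200.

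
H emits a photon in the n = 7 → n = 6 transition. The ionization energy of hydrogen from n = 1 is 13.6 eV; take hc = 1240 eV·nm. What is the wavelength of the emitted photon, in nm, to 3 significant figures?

ΔE = 13.60 × (1/6² − 1/7²) = 13.60 × 0.007370 = 0.1002 eV.
λ = hc/ΔE = 1240 / 0.1002 = 12400 nm.

12400 nm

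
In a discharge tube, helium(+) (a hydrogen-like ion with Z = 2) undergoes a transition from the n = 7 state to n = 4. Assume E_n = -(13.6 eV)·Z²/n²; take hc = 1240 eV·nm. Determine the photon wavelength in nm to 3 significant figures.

For Z = 2 the level energies scale as Z², so the effective Rydberg energy is 13.6 × 4 = 54.40 eV.
ΔE = 54.40 × (1/4² − 1/7²) = 54.40 × 0.04209 = 2.290 eV.
λ = hc/ΔE = 1240 / 2.290 = 542 nm.

542 nm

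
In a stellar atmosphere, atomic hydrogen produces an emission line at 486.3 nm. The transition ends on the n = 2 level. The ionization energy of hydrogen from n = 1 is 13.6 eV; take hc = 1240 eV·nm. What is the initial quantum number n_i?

The photon energy is ΔE = hc/λ = 1240 / 486.3 = 2.550 eV.
With Z = 1, ΔE = 13.60 × (1/n_f² − 1/n_i²), so 1/n_f² − 1/n_i² = 0.1875.
With n_f = 2: 1/n_i² = 1/4 − 0.1875 = 0.06251, so n_i ≈ 4.00.

n_i = 4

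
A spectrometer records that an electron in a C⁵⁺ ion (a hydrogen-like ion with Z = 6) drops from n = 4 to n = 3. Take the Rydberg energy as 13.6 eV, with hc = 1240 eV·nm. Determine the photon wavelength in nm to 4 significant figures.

For Z = 6 the level energies scale as Z², so the effective Rydberg energy is 13.6 × 36 = 489.6 eV.
ΔE = 489.6 × (1/3² − 1/4²) = 489.6 × 0.04861 = 23.80 eV.
λ = hc/ΔE = 1240 / 23.80 = 52.10 nm.

52.10 nm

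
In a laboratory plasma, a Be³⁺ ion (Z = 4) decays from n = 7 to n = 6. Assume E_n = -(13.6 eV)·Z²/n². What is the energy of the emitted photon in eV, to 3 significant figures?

1.60 eV

The Bohr energies scale as Z², so for Z = 4: E_n = −217.6/n² eV.
E_7 = −217.6/49 = −4.441 eV and E_6 = −217.6/36 = −6.044 eV.
The photon energy is |E_7 − E_6| = 1.60 eV.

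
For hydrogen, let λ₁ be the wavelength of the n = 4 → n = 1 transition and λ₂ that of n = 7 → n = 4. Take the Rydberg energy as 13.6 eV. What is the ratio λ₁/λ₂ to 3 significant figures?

λ ∝ 1/ΔE ∝ 1/(1/n_f² − 1/n_i²), and the Z² and hc factors cancel in the ratio.
λ₁/λ₂ = (1/4² − 1/7²)/(1/1² − 1/4²) = 0.04209/0.9375 = 0.0449.

0.0449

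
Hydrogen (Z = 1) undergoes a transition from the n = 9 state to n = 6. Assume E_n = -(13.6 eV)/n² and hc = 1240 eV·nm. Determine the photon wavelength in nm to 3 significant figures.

5910 nm

ΔE = 13.60 × (1/6² − 1/9²) = 13.60 × 0.01543 = 0.2099 eV.
λ = hc/ΔE = 1240 / 0.2099 = 5910 nm.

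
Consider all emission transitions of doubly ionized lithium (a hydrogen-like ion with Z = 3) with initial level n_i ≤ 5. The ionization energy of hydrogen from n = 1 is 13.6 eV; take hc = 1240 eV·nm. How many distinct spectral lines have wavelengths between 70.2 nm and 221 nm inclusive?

Enumerate all n_i → n_f pairs with 1 ≤ n_f < n_i ≤ 5 and compute λ = 1240 / [13.6·9·(1/n_f² − 1/n_i²)].
Lines falling in [70.2, 221] nm: 3→2 (72.94 nm), 5→3 (142.5 nm), 4→3 (208.4 nm).

3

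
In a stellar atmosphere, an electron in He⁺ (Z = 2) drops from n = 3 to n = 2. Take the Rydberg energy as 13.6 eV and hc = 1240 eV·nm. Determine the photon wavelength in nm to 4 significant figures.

164.1 nm

For Z = 2 the level energies scale as Z², so the effective Rydberg energy is 13.6 × 4 = 54.40 eV.
ΔE = 54.40 × (1/2² − 1/3²) = 54.40 × 0.1389 = 7.556 eV.
λ = hc/ΔE = 1240 / 7.556 = 164.1 nm.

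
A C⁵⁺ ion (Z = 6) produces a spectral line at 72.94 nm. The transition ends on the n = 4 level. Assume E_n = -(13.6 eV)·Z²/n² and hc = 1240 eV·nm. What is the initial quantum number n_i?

n_i = 6

The photon energy is ΔE = hc/λ = 1240 / 72.94 = 17.00 eV.
With Z = 6, ΔE = 489.6 × (1/n_f² − 1/n_i²), so 1/n_f² − 1/n_i² = 0.03472.
With n_f = 4: 1/n_i² = 1/16 − 0.03472 = 0.02778, so n_i ≈ 6.00.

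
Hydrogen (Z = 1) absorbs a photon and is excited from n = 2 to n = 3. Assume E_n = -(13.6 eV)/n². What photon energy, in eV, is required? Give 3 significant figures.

1.89 eV

E_3 = −13.60/9 = −1.511 eV and E_2 = −13.60/4 = −3.400 eV.
The photon energy is |E_3 − E_2| = 1.89 eV.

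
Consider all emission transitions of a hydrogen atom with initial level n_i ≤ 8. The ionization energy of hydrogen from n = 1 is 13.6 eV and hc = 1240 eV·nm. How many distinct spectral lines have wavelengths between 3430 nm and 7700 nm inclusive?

5

Enumerate all n_i → n_f pairs with 1 ≤ n_f < n_i ≤ 8 and compute λ = 1240 / [13.6·1·(1/n_f² − 1/n_i²)].
Lines falling in [3430, 7700] nm: 8→5 (3741 nm), 5→4 (4052 nm), 7→5 (4654 nm), 6→5 (7460 nm), 8→6 (7503 nm).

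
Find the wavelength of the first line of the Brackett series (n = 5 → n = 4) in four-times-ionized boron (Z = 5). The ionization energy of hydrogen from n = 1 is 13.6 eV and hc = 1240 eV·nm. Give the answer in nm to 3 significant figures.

162 nm

The Brackett series terminates on n_f = 4; the first line has n_i = 4+1 = 5.
ΔE = 340.0 × (1/4² − 1/5²) = 7.650 eV.
λ = 1240 / 7.650 = 162 nm.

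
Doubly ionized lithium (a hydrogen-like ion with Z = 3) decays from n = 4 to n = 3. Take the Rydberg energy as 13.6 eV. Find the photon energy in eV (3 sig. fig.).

The Bohr energies scale as Z², so for Z = 3: E_n = −122.4/n² eV.
E_4 = −122.4/16 = −7.650 eV and E_3 = −122.4/9 = −13.60 eV.
The photon energy is |E_4 − E_3| = 5.95 eV.

5.95 eV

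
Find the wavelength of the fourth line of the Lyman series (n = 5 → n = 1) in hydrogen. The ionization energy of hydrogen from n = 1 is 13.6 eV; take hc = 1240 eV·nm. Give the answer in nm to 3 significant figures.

95.0 nm

The Lyman series terminates on n_f = 1; the fourth line has n_i = 1+4 = 5.
ΔE = 13.60 × (1/1² − 1/5²) = 13.06 eV.
λ = 1240 / 13.06 = 95.0 nm.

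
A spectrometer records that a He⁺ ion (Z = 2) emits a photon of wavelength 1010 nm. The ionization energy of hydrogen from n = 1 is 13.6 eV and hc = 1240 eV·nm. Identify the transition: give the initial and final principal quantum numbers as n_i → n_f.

n_i = 5, n_f = 4

The photon energy is ΔE = hc/λ = 1240 / 1010 = 1.228 eV.
With Z = 2, ΔE = 54.40 × (1/n_f² − 1/n_i²), so 1/n_f² − 1/n_i² = 0.02257.
Trying n_f = 4 gives 1/n_i² = 0.03993, i.e. n_i ≈ 5; this pair matches.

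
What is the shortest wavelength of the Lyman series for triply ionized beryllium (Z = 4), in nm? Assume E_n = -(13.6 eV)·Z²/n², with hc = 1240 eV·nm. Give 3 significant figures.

5.70 nm

The Lyman series has lower level n_f = 1; the series limit corresponds to n_i → ∞.
ΔE_max = 13.6 × 16 / 1² = 217.6 eV.
λ_min = 1240 / 217.6 = 5.70 nm.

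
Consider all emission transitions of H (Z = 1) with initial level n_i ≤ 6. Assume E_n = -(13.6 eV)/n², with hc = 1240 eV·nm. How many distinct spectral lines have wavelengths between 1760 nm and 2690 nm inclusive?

2

Enumerate all n_i → n_f pairs with 1 ≤ n_f < n_i ≤ 6 and compute λ = 1240 / [13.6·1·(1/n_f² − 1/n_i²)].
Lines falling in [1760, 2690] nm: 4→3 (1876 nm), 6→4 (2626 nm).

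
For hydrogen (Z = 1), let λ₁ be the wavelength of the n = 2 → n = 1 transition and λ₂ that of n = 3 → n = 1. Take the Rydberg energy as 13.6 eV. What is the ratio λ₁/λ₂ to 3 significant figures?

λ ∝ 1/ΔE ∝ 1/(1/n_f² − 1/n_i²), and the Z² and hc factors cancel in the ratio.
λ₁/λ₂ = (1/1² − 1/3²)/(1/1² − 1/2²) = 0.8889/0.7500 = 1.19.

1.19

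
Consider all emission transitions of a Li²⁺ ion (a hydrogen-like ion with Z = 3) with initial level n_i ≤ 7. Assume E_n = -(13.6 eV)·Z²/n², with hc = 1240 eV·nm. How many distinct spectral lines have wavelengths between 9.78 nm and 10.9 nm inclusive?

4

Enumerate all n_i → n_f pairs with 1 ≤ n_f < n_i ≤ 7 and compute λ = 1240 / [13.6·9·(1/n_f² − 1/n_i²)].
Lines falling in [9.78, 10.9] nm: 7→1 (10.34 nm), 6→1 (10.42 nm), 5→1 (10.55 nm), 4→1 (10.81 nm).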